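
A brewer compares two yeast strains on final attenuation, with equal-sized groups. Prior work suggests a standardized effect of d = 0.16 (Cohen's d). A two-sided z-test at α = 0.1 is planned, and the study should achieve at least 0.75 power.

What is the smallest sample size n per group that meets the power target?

n = 421 per group

For power 0.75 need Φ(δ − z_{0.05}) = 0.75, so δ = z_{0.05} + z_{0.25} = 1.645 + 0.674 = 2.319.
(The Φ(−δ − z_{α/2}) term is vanishingly small for δ > 0 and is dropped in the standard sample-size formula.)
δ = d·√(n/2) ⇒ n = 2(δ/d)² = 2 × (2.319 / 0.16)² = 420.26.
Round up to the next whole unit.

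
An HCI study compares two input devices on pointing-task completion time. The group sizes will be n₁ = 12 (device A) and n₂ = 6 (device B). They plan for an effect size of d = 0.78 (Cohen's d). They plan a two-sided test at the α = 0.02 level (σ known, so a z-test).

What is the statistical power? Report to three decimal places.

Noncentrality parameter: δ = d / √(1/n₁ + 1/n₂) = 0.78 / √(1/12 + 1/6) = 1.5600
Two-sided α = 0.02 → critical value z_{0.01} = 2.326.
Power = Φ(δ − 2.326) + Φ(−δ − 2.326) = Φ(-0.766) + Φ(-3.886) = 0.2217 + 0.0001 = 0.2218.

Power ≈ 0.222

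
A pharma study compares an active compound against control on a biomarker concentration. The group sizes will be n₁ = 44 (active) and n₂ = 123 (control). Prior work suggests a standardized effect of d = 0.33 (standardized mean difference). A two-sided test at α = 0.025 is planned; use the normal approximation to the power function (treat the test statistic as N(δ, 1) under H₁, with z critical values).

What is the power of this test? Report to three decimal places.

Power ≈ 0.358

Noncentrality parameter: δ = d / √(1/n₁ + 1/n₂) = 0.33 / √(1/44 + 1/123) = 1.8786
Two-sided α = 0.025 → critical value z_{0.0125} = 2.241.
Power = Φ(δ − 2.241) + Φ(−δ − 2.241) = Φ(-0.363) + Φ(-4.120) = 0.3584 + 0.0000 = 0.3584.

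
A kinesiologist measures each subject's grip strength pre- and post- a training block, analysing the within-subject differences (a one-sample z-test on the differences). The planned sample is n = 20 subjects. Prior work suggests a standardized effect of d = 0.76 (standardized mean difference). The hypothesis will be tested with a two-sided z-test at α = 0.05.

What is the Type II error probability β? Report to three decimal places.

β ≈ 0.075

Noncentrality parameter: λ = d·√n = 0.76 × √20 = 3.3988
Critical value for a two-sided test at α = 0.05: z_{α/2} = 1.960.
Power = Φ(λ − 1.960) + Φ(−λ − 1.960) = Φ(1.439) + Φ(-5.359) = 0.9249 + 0.0000 = 0.9249.
Type II error: β = 1 − power = 1 − 0.9249 = 0.0751.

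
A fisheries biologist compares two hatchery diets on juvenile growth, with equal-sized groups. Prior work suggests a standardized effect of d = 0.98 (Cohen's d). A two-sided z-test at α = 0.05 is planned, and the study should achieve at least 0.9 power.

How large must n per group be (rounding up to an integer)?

n = 22 per group

Set Φ(δ − 1.960) = 0.9; then δ − 1.960 = Φ⁻¹(0.9) = 1.282, giving δ = 3.242.
(Ignoring the negligible lower-tail rejection probability gives the usual closed-form inversion.)
δ = d·√(n/2) ⇒ n = 2(δ/d)² = 2 × (3.242 / 0.98)² = 21.88.
Round up to the next whole unit.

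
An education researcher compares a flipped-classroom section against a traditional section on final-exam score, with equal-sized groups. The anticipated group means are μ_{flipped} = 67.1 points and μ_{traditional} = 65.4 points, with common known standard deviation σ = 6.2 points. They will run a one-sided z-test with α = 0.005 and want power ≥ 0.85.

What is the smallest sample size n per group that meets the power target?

Standardized effect: d = |μ_{flipped} − μ_{traditional}| / σ = |67.1 − 65.4| / 6.2 = 0.2742
Set Φ(δ − 2.576) = 0.85; then δ − 2.576 = Φ⁻¹(0.85) = 1.036, giving δ = 3.612.
δ = d·√(n/2) ⇒ n = 2(δ/d)² = 2 × (3.612 / 0.2742)² = 347.12.
Round up to the next whole unit.

n = 348 per group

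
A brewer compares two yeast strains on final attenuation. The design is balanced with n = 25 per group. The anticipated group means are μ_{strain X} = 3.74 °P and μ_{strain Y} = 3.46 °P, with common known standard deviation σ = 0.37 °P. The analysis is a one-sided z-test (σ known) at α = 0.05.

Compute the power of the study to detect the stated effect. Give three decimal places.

Power ≈ 0.849

Standardized effect: d = |μ_{strain X} − μ_{strain Y}| / σ = |3.74 − 3.46| / 0.37 = 0.7568
Noncentrality parameter: δ = d·√(n/2) = 0.7568 × √(25/2) = 2.6755
One-sided α = 0.05 → critical value z_{0.05} = 1.645.
Power = P(Z > 1.645 − δ) = Φ(1.031) = 0.8487.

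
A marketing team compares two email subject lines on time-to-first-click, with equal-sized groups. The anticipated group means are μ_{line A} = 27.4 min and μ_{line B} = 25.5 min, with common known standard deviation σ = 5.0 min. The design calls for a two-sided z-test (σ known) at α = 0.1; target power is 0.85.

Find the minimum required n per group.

n = 100 per group

Standardized effect: d = |μ_{line A} − μ_{line B}| / σ = |27.4 − 25.5| / 5.0 = 0.3800
Set Φ(δ − 1.645) = 0.85; then δ − 1.645 = Φ⁻¹(0.85) = 1.036, giving δ = 2.681.
(Ignoring the negligible lower-tail rejection probability gives the usual closed-form inversion.)
δ = d·√(n/2) ⇒ n = 2(δ/d)² = 2 × (2.681 / 0.3800)² = 99.57.
Round up to the next whole unit.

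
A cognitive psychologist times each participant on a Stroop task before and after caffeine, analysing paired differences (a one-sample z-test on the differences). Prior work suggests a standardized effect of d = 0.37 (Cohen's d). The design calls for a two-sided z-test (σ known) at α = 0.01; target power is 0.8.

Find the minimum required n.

For power 0.8 need Φ(δ − z_{0.005}) = 0.8, so δ = z_{0.005} + z_{0.20} = 2.576 + 0.842 = 3.417.
(For δ > 0 the lower-tail rejection region contributes negligibly to power, so the one-term inversion is standard.)
δ = d·√n ⇒ n = (δ/d)² = (3.417 / 0.37)² = 85.31.
Round up to the next whole unit.

n = 86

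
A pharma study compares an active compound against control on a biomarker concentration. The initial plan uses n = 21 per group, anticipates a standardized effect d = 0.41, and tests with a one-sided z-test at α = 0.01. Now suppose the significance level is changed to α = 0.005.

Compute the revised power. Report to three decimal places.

δ = d·√(n/2) = 0.41 × √(21/2) = 1.3286 (unchanged). New critical value: z_{0.005} = 2.576.
Revised power = Φ(δ − 2.576) = Φ(-1.247) = 0.1061.

Power ≈ 0.106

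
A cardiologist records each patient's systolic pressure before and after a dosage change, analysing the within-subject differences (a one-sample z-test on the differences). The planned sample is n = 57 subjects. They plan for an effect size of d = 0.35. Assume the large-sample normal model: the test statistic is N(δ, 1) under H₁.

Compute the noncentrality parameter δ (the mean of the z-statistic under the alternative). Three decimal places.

The noncentrality parameter scales effect size by the design's sample-size factor: δ = d·√n = 0.35 × √57 = 2.6424

δ ≈ 2.642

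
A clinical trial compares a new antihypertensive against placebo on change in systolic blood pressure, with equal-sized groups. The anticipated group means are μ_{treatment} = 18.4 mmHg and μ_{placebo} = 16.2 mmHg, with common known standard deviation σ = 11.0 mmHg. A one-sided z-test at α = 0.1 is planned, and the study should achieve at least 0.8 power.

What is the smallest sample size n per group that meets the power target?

Standardized effect: d = |μ_{treatment} − μ_{placebo}| / σ = |18.4 − 16.2| / 11.0 = 0.2000
Set Φ(δ − 1.282) = 0.8; then δ − 1.282 = Φ⁻¹(0.8) = 0.842, giving δ = 2.123.
δ = d·√(n/2) ⇒ n = 2(δ/d)² = 2 × (2.123 / 0.2000)² = 225.39.
Rounding up, n = 226 per group.

n = 226 per group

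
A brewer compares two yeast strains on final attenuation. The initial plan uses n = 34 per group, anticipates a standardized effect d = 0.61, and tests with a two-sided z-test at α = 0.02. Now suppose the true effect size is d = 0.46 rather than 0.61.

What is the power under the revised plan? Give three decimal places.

With d = 0.46: δ = d·√(n/2) = 0.46 × √(34/2) = 1.8966. Critical value z_{0.01} = 2.326.
Revised power = Φ(δ − 2.326) + Φ(−δ − 2.326) = Φ(-0.430) + Φ(-4.223) = 0.3337 + 0.0000 = 0.3337.

Power ≈ 0.334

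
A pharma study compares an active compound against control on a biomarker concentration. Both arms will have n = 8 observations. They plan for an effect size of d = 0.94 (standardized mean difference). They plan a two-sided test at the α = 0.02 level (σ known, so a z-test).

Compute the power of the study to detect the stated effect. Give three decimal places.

Power ≈ 0.328

Noncentrality parameter: δ = d·√(n/2) = 0.94 × √(8/2) = 1.8800
Two-sided α = 0.02 → critical value z_{0.01} = 2.326.
Power = Φ(δ − 2.326) + Φ(−δ − 2.326) = Φ(-0.446) + Φ(-4.206) = 0.3277 + 0.0000 = 0.3277.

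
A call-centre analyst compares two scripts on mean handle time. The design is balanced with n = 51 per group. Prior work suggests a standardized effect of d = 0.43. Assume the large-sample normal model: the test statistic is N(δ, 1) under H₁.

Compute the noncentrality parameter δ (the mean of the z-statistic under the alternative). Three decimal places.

δ ≈ 2.171

The noncentrality parameter scales effect size by the design's sample-size factor: δ = d·√(n/2) = 0.43 × √(51/2) = 2.1714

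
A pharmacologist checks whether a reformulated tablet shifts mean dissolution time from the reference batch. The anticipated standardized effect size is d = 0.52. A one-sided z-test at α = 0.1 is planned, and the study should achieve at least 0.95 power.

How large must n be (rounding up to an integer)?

Set Φ(δ − 1.282) = 0.95; then δ − 1.282 = Φ⁻¹(0.95) = 1.645, giving δ = 2.926.
δ = d·√n ⇒ n = (δ/d)² = (2.926 / 0.52)² = 31.67.
Rounding up, n = 32.

n = 32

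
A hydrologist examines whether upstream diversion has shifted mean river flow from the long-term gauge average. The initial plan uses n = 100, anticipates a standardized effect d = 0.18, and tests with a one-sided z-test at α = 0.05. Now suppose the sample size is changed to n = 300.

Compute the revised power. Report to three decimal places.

Power ≈ 0.930

With n = 300: δ = d·√n = 0.18 × √300 = 3.1177. Critical value z_{0.05} = 1.645.
Revised power = P(Z > 1.645 − δ) = Φ(1.473) = 0.9296.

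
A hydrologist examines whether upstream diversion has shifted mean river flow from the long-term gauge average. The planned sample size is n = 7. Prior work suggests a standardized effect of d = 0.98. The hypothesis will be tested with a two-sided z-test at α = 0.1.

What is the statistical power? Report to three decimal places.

Noncentrality parameter: δ = d·√n = 0.98 × √7 = 2.5928
Two-sided α = 0.1 → critical value z_{0.05} = 1.645.
Power = Φ(δ − 1.645) + Φ(−δ − 1.645) = Φ(0.948) + Φ(-4.238) = 0.8284 + 0.0000 = 0.8284.

Power ≈ 0.828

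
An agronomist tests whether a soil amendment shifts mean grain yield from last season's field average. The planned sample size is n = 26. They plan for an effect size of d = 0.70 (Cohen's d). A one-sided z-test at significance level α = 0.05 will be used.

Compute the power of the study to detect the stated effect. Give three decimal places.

Noncentrality parameter: δ = d·√n = 0.70 × √26 = 3.5693
Critical value for a one-sided test at α = 0.05: z_α = 1.645.
Power = P(Z > 1.645 − δ) = Φ(1.924) = 0.9729.

Power ≈ 0.973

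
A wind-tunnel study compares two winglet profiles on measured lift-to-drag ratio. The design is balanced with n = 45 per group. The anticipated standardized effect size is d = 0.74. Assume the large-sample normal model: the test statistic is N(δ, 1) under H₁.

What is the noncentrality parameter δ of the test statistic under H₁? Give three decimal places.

δ ≈ 3.510

δ = d·√(n/2) = 0.74 × √(45/2) = 3.5101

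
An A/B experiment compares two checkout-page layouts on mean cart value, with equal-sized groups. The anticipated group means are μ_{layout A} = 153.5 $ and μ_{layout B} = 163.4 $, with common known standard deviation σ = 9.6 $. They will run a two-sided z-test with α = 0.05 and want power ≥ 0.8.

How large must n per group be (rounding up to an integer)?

n = 15 per group

Standardized effect: d = |μ_{layout A} − μ_{layout B}| / σ = |153.5 − 163.4| / 9.6 = 1.0312
For power 0.8 need Φ(δ − z_{0.025}) = 0.8, so δ = z_{0.025} + z_{0.20} = 1.960 + 0.842 = 2.802.
(The Φ(−δ − z_{α/2}) term is vanishingly small for δ > 0 and is dropped in the standard sample-size formula.)
δ = d·√(n/2) ⇒ n = 2(δ/d)² = 2 × (2.802 / 1.0312)² = 14.76.
Round up to the next whole unit.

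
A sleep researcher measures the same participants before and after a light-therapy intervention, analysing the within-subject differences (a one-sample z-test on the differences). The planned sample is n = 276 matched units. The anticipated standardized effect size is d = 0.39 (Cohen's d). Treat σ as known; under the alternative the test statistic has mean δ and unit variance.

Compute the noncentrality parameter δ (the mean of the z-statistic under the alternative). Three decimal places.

The noncentrality parameter scales effect size by the design's sample-size factor: δ = d·√n = 0.39 × √276 = 6.4792

δ ≈ 6.479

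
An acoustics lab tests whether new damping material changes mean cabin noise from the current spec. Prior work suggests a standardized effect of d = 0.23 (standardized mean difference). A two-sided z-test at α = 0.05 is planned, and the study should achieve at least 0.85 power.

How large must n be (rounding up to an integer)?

Set Φ(δ − 1.960) = 0.85; then δ − 1.960 = Φ⁻¹(0.85) = 1.036, giving δ = 2.996.
(The Φ(−δ − z_{α/2}) term is vanishingly small for δ > 0 and is dropped in the standard sample-size formula.)
δ = d·√n ⇒ n = (δ/d)² = (2.996 / 0.23)² = 169.72.
Rounding up, n = 170.

n = 170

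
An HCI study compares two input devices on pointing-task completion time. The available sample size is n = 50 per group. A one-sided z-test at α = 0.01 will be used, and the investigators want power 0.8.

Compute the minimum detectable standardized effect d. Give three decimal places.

d ≈ 0.634

Required noncentrality: δ = z_{0.01} + z_{0.20} = 2.326 + 0.842 = 3.168.
δ = d·√(n/2) ⇒ d = δ/√(n/2) = 3.168/√(50/2) = 0.6336.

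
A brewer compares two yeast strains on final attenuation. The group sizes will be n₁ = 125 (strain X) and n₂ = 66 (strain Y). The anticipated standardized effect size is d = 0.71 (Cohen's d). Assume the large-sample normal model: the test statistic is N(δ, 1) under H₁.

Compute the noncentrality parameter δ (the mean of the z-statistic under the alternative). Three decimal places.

δ ≈ 4.666

The noncentrality parameter scales effect size by the design's sample-size factor: δ = d / √(1/n₁ + 1/n₂) = 0.71 / √(1/125 + 1/66) = 4.6663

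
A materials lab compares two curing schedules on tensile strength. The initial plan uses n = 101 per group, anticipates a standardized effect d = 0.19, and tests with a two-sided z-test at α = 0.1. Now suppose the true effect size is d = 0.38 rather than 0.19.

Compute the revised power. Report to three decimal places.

Power ≈ 0.854

With d = 0.38: δ = d·√(n/2) = 0.38 × √(101/2) = 2.7004. Critical value z_{0.05} = 1.645.
Revised power = Φ(δ − 1.645) + Φ(−δ − 1.645) = Φ(1.056) + Φ(-4.345) = 0.8544 + 0.0000 = 0.8544.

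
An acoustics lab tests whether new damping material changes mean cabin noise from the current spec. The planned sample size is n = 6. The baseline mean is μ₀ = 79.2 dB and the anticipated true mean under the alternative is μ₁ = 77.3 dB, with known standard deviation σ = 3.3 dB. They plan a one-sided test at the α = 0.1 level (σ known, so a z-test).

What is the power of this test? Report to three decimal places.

Power ≈ 0.551

Standardized effect: d = |μ₁ − μ₀| / σ = |77.3 − 79.2| / 3.3 = 0.5758
Noncentrality parameter: δ = d·√n = 0.5758 × √6 = 1.4103
Critical value for a one-sided test at α = 0.1: z_α = 1.282.
Power = Φ(δ − 1.282) = Φ(0.129) = 0.5512.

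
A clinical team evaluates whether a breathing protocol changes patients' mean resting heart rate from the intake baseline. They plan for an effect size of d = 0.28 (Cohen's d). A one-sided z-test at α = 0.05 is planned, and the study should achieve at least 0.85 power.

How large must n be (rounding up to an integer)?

For power 0.85 need Φ(δ − z_{0.05}) = 0.85, so δ = z_{0.05} + z_{0.15} = 1.645 + 1.036 = 2.681.
δ = d·√n ⇒ n = (δ/d)² = (2.681 / 0.28)² = 91.70.
Round up to the next whole unit.

n = 92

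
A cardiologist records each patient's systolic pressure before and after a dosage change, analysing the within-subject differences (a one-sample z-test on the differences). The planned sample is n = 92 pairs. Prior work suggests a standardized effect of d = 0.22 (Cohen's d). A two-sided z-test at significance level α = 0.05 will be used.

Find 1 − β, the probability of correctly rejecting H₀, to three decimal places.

Power ≈ 0.560

Noncentrality parameter: δ = d·√n = 0.22 × √92 = 2.1102
Critical value for a two-sided test at α = 0.05: z_{α/2} = 1.960.
Power = Φ(δ − 1.960) + Φ(−δ − 1.960) = Φ(0.150) + Φ(-4.070) = 0.5597 + 0.0000 = 0.5597.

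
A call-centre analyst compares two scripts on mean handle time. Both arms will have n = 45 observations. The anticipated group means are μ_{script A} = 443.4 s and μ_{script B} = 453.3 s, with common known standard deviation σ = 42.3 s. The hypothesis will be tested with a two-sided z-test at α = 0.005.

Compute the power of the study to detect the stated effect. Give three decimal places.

Standardized effect: d = |μ_{script A} − μ_{script B}| / σ = |443.4 − 453.3| / 42.3 = 0.2340
Noncentrality parameter: δ = d·√(n/2) = 0.2340 × √(45/2) = 1.1102
Critical value for a two-sided test at α = 0.005: z_{α/2} = 2.807.
Power = Φ(δ − 2.807) + Φ(−δ − 2.807) = Φ(-1.697) + Φ(-3.917) = 0.0449 + 0.0000 = 0.0449.

Power ≈ 0.045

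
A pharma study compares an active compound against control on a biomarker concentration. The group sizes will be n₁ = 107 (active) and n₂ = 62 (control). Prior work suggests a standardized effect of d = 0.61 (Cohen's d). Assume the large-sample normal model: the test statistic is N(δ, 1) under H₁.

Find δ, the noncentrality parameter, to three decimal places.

δ ≈ 3.822

The noncentrality parameter scales effect size by the design's sample-size factor: δ = d / √(1/n₁ + 1/n₂) = 0.61 / √(1/107 + 1/62) = 3.8219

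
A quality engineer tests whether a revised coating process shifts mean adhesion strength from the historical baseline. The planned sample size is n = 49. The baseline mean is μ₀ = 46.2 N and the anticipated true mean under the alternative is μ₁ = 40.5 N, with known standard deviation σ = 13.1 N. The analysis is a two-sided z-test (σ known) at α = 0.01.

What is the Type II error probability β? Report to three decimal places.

Standardized effect: d = |μ₁ − μ₀| / σ = |40.5 − 46.2| / 13.1 = 0.4351
Noncentrality parameter: δ = d·√n = 0.4351 × √49 = 3.0458
Two-sided α = 0.01 → critical value z_{0.005} = 2.576.
Power = Φ(δ − 2.576) + Φ(−δ − 2.576) = Φ(0.470) + Φ(-5.622) = 0.6808 + 0.0000 = 0.6808.
Type II error: β = 1 − power = 1 − 0.6808 = 0.3192.

β ≈ 0.319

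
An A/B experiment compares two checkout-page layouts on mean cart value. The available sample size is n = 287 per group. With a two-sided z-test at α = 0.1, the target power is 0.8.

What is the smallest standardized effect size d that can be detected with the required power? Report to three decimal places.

d ≈ 0.208

Need Φ(δ − 1.645) = 0.8, so δ = 1.645 + 0.842 = 2.486.
(Lower-tail contribution to power is negligible for δ > 0.)
δ = d·√(n/2) ⇒ d = δ/√(n/2) = 2.486/√(287/2) = 0.2076.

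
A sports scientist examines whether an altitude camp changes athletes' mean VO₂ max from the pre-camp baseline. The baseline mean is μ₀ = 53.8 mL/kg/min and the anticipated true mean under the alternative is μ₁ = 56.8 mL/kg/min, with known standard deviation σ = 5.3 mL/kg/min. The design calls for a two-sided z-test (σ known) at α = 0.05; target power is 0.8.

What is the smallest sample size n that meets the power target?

n = 25

Standardized effect: d = |μ₁ − μ₀| / σ = |56.8 − 53.8| / 5.3 = 0.5660
Set Φ(δ − 1.960) = 0.8; then δ − 1.960 = Φ⁻¹(0.8) = 0.842, giving δ = 2.802.
(Ignoring the negligible lower-tail rejection probability gives the usual closed-form inversion.)
δ = d·√n ⇒ n = (δ/d)² = (2.802 / 0.5660)² = 24.50.
Rounding up, n = 25.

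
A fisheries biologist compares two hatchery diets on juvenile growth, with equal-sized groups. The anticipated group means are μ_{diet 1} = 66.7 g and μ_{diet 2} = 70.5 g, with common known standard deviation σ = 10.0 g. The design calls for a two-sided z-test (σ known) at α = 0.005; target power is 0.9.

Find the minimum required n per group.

Standardized effect: d = |μ_{diet 1} − μ_{diet 2}| / σ = |66.7 − 70.5| / 10.0 = 0.3800
Set Φ(δ − 2.807) = 0.9; then δ − 2.807 = Φ⁻¹(0.9) = 1.282, giving δ = 4.089.
(The Φ(−δ − z_{α/2}) term is vanishingly small for δ > 0 and is dropped in the standard sample-size formula.)
δ = d·√(n/2) ⇒ n = 2(δ/d)² = 2 × (4.089 / 0.3800)² = 231.53.
Round up to the next whole unit.

n = 232 per group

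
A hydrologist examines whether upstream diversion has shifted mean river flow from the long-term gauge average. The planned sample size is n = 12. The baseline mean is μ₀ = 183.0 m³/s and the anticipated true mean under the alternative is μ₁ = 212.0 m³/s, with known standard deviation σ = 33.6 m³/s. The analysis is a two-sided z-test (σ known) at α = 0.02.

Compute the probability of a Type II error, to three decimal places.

Standardized effect: d = |μ₁ − μ₀| / σ = |212.0 − 183.0| / 33.6 = 0.8631
Noncentrality parameter: δ = d·√n = 0.8631 × √12 = 2.9898
Two-sided α = 0.02 → critical value z_{0.01} = 2.326.
Power = Φ(δ − 2.326) + Φ(−δ − 2.326) = Φ(0.664) + Φ(-5.316) = 0.7465 + 0.0000 = 0.7465.
Type II error: β = 1 − power = 1 − 0.7465 = 0.2535.

β ≈ 0.254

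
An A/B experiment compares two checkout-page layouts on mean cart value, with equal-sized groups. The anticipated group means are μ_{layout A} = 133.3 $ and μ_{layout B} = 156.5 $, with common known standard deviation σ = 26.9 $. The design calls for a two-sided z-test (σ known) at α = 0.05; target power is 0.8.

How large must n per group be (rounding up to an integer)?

Standardized effect: d = |μ_{layout A} − μ_{layout B}| / σ = |133.3 − 156.5| / 26.9 = 0.8625
For power 0.8 need Φ(δ − z_{0.025}) = 0.8, so δ = z_{0.025} + z_{0.20} = 1.960 + 0.842 = 2.802.
(For δ > 0 the lower-tail rejection region contributes negligibly to power, so the one-term inversion is standard.)
δ = d·√(n/2) ⇒ n = 2(δ/d)² = 2 × (2.802 / 0.8625)² = 21.10.
Round up to the next whole unit.

n = 22 per group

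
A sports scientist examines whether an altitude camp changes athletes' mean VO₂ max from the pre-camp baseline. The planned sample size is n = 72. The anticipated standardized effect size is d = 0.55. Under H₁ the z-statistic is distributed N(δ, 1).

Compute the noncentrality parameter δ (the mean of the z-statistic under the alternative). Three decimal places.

δ = d·√n = 0.55 × √72 = 4.6669

δ ≈ 4.667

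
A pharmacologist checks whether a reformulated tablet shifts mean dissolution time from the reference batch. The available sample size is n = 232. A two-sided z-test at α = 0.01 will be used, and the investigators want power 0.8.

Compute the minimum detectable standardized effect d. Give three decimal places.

d ≈ 0.224

Need Φ(δ − 2.576) = 0.8, so δ = 2.576 + 0.842 = 3.417.
(The second rejection-region term Φ(−δ − z_{α/2}) is negligible and dropped.)
δ = d·√n ⇒ d = δ/√n = 3.417/√232 = 0.2244.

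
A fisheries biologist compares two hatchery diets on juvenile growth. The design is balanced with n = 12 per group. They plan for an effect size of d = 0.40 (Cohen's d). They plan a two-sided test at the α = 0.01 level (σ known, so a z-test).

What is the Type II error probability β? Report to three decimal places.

β ≈ 0.945

Noncentrality parameter: λ = d·√(n/2) = 0.40 × √(12/2) = 0.9798
Two-sided α = 0.01 → critical value z_{0.005} = 2.576.
Power = Φ(λ − 2.576) + Φ(−λ − 2.576) = Φ(-1.596) + Φ(-3.556) = 0.0552 + 0.0002 = 0.0554.
Type II error: β = 1 − power = 1 − 0.0554 = 0.9446.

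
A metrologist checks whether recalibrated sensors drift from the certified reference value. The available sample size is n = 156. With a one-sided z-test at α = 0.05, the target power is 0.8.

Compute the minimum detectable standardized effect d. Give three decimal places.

d ≈ 0.199

Need Φ(δ − 1.645) = 0.8, so δ = 1.645 + 0.842 = 2.486.
δ = d·√n ⇒ d = δ/√n = 2.486/√156 = 0.1991.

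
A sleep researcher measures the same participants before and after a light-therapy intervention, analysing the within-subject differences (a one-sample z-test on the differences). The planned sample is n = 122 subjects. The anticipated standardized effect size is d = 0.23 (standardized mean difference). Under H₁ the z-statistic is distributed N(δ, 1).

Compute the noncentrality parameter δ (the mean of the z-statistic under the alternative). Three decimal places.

δ ≈ 2.540

δ = d·√n = 0.23 × √122 = 2.5404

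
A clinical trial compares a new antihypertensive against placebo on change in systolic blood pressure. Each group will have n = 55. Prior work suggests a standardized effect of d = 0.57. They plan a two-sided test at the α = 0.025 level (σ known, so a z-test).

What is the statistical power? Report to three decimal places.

Power ≈ 0.773

Noncentrality parameter: δ = d·√(n/2) = 0.57 × √(55/2) = 2.9891
Critical value for a two-sided test at α = 0.025: z_{α/2} = 2.241.
Power = Φ(δ − 2.241) + Φ(−δ − 2.241) = Φ(0.748) + Φ(-5.231) = 0.7727 + 0.0000 = 0.7727.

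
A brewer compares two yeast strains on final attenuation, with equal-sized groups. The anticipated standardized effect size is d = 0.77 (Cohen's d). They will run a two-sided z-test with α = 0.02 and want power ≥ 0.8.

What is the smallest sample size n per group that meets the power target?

For power 0.8 need Φ(δ − z_{0.01}) = 0.8, so δ = z_{0.01} + z_{0.20} = 2.326 + 0.842 = 3.168.
(The Φ(−δ − z_{α/2}) term is vanishingly small for δ > 0 and is dropped in the standard sample-size formula.)
δ = d·√(n/2) ⇒ n = 2(δ/d)² = 2 × (3.168 / 0.77)² = 33.85.
Rounding up, n = 34 per group.

n = 34 per group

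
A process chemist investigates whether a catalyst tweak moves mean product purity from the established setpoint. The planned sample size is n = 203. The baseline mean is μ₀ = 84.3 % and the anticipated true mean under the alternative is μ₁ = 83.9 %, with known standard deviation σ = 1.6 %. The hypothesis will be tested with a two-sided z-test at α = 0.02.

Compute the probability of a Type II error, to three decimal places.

β ≈ 0.108

Standardized effect: d = |μ₁ − μ₀| / σ = |83.9 − 84.3| / 1.6 = 0.2500
Noncentrality parameter: δ = d·√n = 0.2500 × √203 = 3.5620
Critical value for a two-sided test at α = 0.02: z_{α/2} = 2.326.
Power = Φ(δ − 2.326) + Φ(−δ − 2.326) = Φ(1.236) + Φ(-5.888) = 0.8917 + 0.0000 = 0.8917.
Type II error: β = 1 − power = 1 − 0.8917 = 0.1083.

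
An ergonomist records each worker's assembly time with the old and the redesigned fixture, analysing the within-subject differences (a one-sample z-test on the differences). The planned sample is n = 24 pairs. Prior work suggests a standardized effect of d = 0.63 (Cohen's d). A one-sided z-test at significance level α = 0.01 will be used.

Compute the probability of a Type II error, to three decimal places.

Noncentrality parameter: δ = d·√n = 0.63 × √24 = 3.0864
Critical value for a one-sided test at α = 0.01: z_α = 2.326.
Power = P(Z > 2.326 − δ) = Φ(0.760) = 0.7764.
Type II error: β = 1 − power = 1 − 0.7764 = 0.2236.

β ≈ 0.224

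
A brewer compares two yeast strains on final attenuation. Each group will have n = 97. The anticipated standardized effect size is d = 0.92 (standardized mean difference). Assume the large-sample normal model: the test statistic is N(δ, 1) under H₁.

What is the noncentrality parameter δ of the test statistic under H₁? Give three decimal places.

δ ≈ 6.407

The noncentrality parameter scales effect size by the design's sample-size factor: δ = d·√(n/2) = 0.92 × √(97/2) = 6.4071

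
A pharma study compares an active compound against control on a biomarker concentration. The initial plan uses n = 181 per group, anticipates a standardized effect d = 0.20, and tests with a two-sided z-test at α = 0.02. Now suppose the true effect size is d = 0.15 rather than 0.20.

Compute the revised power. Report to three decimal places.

With d = 0.15: δ = d·√(n/2) = 0.15 × √(181/2) = 1.4270. Critical value z_{0.01} = 2.326.
Revised power = Φ(δ − 2.326) + Φ(−δ − 2.326) = Φ(-0.899) + Φ(-3.753) = 0.1842 + 0.0001 = 0.1843.

Power ≈ 0.184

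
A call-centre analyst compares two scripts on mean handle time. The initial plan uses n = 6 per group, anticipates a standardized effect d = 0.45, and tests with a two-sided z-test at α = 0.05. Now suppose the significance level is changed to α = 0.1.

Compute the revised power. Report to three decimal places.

δ = d·√(n/2) = 0.45 × √(6/2) = 0.7794 (unchanged). New critical value: z_{0.05} = 1.645.
Revised power = Φ(δ − 1.645) + Φ(−δ − 1.645) = Φ(-0.865) + Φ(-2.424) = 0.1934 + 0.0077 = 0.2011.

Power ≈ 0.201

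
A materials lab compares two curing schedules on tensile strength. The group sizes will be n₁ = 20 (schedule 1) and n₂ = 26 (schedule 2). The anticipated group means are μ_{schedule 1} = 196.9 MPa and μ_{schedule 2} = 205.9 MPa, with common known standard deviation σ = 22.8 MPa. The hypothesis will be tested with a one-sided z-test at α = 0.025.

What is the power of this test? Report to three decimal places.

Power ≈ 0.263

Standardized effect: d = |μ_{schedule 1} − μ_{schedule 2}| / σ = |196.9 − 205.9| / 22.8 = 0.3947
Noncentrality parameter: δ = d / √(1/n₁ + 1/n₂) = 0.3947 / √(1/20 + 1/26) = 1.3272
Critical value for a one-sided test at α = 0.025: z_α = 1.960.
Power = P(Z > 1.960 − δ) = Φ(-0.633) = 0.2634.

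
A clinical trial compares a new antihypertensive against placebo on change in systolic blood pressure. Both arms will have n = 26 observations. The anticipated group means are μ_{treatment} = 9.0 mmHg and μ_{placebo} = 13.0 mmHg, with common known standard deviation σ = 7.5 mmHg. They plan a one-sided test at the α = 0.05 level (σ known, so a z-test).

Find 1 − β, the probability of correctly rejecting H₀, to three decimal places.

Power ≈ 0.610

Standardized effect: d = |μ_{treatment} − μ_{placebo}| / σ = |9.0 − 13.0| / 7.5 = 0.5333
Noncentrality parameter: δ = d·√(n/2) = 0.5333 × √(26/2) = 1.9230
Critical value for a one-sided test at α = 0.05: z_α = 1.645.
Power = P(Z > 1.645 − δ) = Φ(0.278) = 0.6095.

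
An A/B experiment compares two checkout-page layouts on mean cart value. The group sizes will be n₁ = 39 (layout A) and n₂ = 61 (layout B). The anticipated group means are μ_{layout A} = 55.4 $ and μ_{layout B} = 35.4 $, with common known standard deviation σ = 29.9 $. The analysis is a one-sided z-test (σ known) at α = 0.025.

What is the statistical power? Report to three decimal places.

Standardized effect: d = |μ_{layout A} − μ_{layout B}| / σ = |55.4 − 35.4| / 29.9 = 0.6689
Noncentrality parameter: δ = d / √(1/n₁ + 1/n₂) = 0.6689 / √(1/39 + 1/61) = 3.2625
One-sided α = 0.025 → critical value z_{0.025} = 1.960.
Power = Φ(δ − 1.960) = Φ(1.303) = 0.9036.

Power ≈ 0.904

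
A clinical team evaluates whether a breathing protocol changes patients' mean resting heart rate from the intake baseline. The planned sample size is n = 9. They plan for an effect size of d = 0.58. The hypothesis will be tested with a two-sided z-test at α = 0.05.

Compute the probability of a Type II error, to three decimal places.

β ≈ 0.587

Noncentrality parameter: δ = d·√n = 0.58 × √9 = 1.7400
Two-sided α = 0.05 → critical value z_{0.025} = 1.960.
Power = Φ(δ − 1.960) + Φ(−δ − 1.960) = Φ(-0.220) + Φ(-3.700) = 0.4129 + 0.0001 = 0.4131.
Type II error: β = 1 − power = 1 − 0.4131 = 0.5869.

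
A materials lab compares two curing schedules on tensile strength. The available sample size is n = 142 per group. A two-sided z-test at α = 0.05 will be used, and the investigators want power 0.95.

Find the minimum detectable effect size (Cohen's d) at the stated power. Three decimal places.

Need Φ(δ − 1.960) = 0.95, so δ = 1.960 + 1.645 = 3.605.
(The second rejection-region term Φ(−δ − z_{α/2}) is negligible and dropped.)
δ = d·√(n/2) ⇒ d = δ/√(n/2) = 3.605/√(142/2) = 0.4278.

d ≈ 0.428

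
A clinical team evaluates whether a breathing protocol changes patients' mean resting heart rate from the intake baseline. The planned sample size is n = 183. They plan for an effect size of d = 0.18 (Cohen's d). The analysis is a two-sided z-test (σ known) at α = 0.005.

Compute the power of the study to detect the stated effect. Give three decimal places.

Noncentrality parameter: δ = d·√n = 0.18 × √183 = 2.4350
Two-sided α = 0.005 → critical value z_{0.0025} = 2.807.
Power = Φ(δ − 2.807) + Φ(−δ − 2.807) = Φ(-0.372) + Φ(-5.242) = 0.3549 + 0.0000 = 0.3549.

Power ≈ 0.355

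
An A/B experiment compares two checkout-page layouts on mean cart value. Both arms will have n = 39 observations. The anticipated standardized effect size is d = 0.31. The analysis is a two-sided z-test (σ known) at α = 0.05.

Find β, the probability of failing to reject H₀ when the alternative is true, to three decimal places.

β ≈ 0.722

Noncentrality parameter: δ = d·√(n/2) = 0.31 × √(39/2) = 1.3689
Critical value for a two-sided test at α = 0.05: z_{α/2} = 1.960.
Power = Φ(δ − 1.960) + Φ(−δ − 1.960) = Φ(-0.591) + Φ(-3.329) = 0.2772 + 0.0004 = 0.2777.
Type II error: β = 1 − power = 1 − 0.2777 = 0.7223.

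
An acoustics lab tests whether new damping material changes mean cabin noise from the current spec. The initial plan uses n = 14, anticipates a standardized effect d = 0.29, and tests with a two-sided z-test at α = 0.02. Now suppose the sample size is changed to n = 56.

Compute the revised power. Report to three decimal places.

With n = 56: δ = d·√n = 0.29 × √56 = 2.1702. Critical value z_{0.01} = 2.326.
Revised power = Φ(δ − 2.326) + Φ(−δ − 2.326) = Φ(-0.156) + Φ(-4.497) = 0.4379 + 0.0000 = 0.4379.

Power ≈ 0.438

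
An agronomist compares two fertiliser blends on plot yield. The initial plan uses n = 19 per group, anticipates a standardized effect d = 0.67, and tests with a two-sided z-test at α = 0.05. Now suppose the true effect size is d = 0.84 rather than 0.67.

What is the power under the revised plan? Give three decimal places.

Power ≈ 0.735

With d = 0.84: δ = d·√(n/2) = 0.84 × √(19/2) = 2.5891. Critical value z_{0.025} = 1.960.
Revised power = Φ(δ − 1.960) + Φ(−δ − 1.960) = Φ(0.629) + Φ(-4.549) = 0.7354 + 0.0000 = 0.7354.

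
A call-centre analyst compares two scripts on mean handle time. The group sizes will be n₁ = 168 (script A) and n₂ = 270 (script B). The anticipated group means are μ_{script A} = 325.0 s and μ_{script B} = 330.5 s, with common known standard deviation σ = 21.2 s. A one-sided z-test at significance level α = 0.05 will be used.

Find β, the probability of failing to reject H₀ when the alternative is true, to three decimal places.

β ≈ 0.160

Standardized effect: d = |μ_{script A} − μ_{script B}| / σ = |325.0 − 330.5| / 21.2 = 0.2594
Noncentrality parameter: δ = d / √(1/n₁ + 1/n₂) = 0.2594 / √(1/168 + 1/270) = 2.6401
One-sided α = 0.05 → critical value z_{0.05} = 1.645.
Power = Φ(δ − 1.645) = Φ(0.995) = 0.8402.
Type II error: β = 1 − power = 1 − 0.8402 = 0.1598.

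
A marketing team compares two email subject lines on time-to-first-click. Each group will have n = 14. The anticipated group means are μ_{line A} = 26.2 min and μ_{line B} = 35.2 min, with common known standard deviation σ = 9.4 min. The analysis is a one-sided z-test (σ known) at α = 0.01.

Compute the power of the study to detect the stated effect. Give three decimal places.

Power ≈ 0.582

Standardized effect: d = |μ_{line A} − μ_{line B}| / σ = |26.2 − 35.2| / 9.4 = 0.9574
Noncentrality parameter: δ = d·√(n/2) = 0.9574 × √(14/2) = 2.5332
Critical value for a one-sided test at α = 0.01: z_α = 2.326.
Power = P(Z > 2.326 − δ) = Φ(0.207) = 0.5819.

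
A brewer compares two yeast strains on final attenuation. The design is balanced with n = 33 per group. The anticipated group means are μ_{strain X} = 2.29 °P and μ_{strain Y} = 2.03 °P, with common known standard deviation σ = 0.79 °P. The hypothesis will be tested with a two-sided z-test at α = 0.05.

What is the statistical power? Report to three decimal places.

Power ≈ 0.267

Standardized effect: d = |μ_{strain X} − μ_{strain Y}| / σ = |2.29 − 2.03| / 0.79 = 0.3291
Noncentrality parameter: δ = d·√(n/2) = 0.3291 × √(33/2) = 1.3369
Two-sided α = 0.05 → critical value z_{0.025} = 1.960.
Power = Φ(δ − 1.960) + Φ(−δ − 1.960) = Φ(-0.623) + Φ(-3.297) = 0.2666 + 0.0005 = 0.2671.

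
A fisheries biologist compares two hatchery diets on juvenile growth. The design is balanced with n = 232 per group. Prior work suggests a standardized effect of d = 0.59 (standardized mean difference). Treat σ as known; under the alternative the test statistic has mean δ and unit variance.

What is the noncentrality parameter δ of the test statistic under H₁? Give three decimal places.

The noncentrality parameter scales effect size by the design's sample-size factor: δ = d·√(n/2) = 0.59 × √(232/2) = 6.3545

δ ≈ 6.354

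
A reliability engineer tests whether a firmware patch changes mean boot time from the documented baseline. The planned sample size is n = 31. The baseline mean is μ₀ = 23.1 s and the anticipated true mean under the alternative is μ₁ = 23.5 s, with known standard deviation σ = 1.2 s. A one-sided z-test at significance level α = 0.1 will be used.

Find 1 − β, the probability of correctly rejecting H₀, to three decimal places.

Power ≈ 0.717

Standardized effect: d = |μ₁ − μ₀| / σ = |23.5 − 23.1| / 1.2 = 0.3333
Noncentrality parameter: δ = d·√n = 0.3333 × √31 = 1.8559
Critical value for a one-sided test at α = 0.1: z_α = 1.282.
Power = P(Z > 1.282 − δ) = Φ(0.574) = 0.7171.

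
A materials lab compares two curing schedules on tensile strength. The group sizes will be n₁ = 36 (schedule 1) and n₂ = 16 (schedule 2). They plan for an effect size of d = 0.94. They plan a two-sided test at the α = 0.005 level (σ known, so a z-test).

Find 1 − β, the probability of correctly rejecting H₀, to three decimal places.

Noncentrality parameter: λ = d / √(1/n₁ + 1/n₂) = 0.94 / √(1/36 + 1/16) = 3.1285
Two-sided α = 0.005 → critical value z_{0.0025} = 2.807.
Power = Φ(λ − 2.807) + Φ(−λ − 2.807) = Φ(0.321) + Φ(-5.936) = 0.6261 + 0.0000 = 0.6261.

Power ≈ 0.626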